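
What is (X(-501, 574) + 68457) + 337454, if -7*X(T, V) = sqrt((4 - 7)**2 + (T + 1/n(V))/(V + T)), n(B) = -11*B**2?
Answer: 405911 - 17*sqrt(1570937005)/3226454 ≈ 4.0591e+5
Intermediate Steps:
X(T, V) = -sqrt(9 + (T - 1/(11*V**2))/(T + V))/7 (X(T, V) = -sqrt((4 - 7)**2 + (T + 1/(-11*V**2))/(V + T))/7 = -sqrt((-3)**2 + (T - 1/(11*V**2))/(T + V))/7 = -sqrt(9 + (T - 1/(11*V**2))/(T + V))/7)
(X(-501, 574) + 68457) + 337454 = (-sqrt(1089 - 11/(574*(-501 + 574)**2) + 121*(-501)/(-501 + 574) - 11*(-501)/(574**2*(-501 + 574)**2))/77 + 68457) + 337454 = (-sqrt(1089 - 11*1/574/73**2 + 121*(-501)/73 - 11*(-501)*1/329476/73**2)/77 + 68457) + 337454 = (-sqrt(1089 - 11*1/574*1/5329 + 121*(-501)*(1/73) - 11*(-501)*1/329476*1/5329)/77 + 68457) + 337454 = (-sqrt(1089 - 11/3058846 - 60621/73 + 5511/1755777604)/77 + 68457) + 337454 = (-17*sqrt(1570937005)/3226454 + 68457) + 337454 = (68457 - 17*sqrt(1570937005)/3226454) + 337454 = 405911 - 17*sqrt(1570937005)/3226454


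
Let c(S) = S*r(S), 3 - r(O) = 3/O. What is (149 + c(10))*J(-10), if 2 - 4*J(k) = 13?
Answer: -484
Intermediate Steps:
r(O) = 3 - 3/O
c(S) = S*(3 - 3/S)
J(k) = -11/4 (J(k) = 1/2 - 1/4*13 = 1/2 - 13/4 = -11/4)
(149 + c(10))*J(-10) = (149 + (-3 + 3*10))*(-11/4) = (149 + (-3 + 30))*(-11/4) = (149 + 27)*(-11/4) = 176*(-11/4) = -484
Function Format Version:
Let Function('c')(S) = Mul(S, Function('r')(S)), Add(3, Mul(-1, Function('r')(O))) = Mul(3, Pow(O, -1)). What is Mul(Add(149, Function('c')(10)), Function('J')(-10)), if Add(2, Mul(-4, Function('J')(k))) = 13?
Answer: -484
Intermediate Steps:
Function('r')(O) = Add(3, Mul(-3, Pow(O, -1))) (Function('r')(O) = Add(3, Mul(-1, Mul(3, Pow(O, -1)))) = Add(3, Mul(-3, Pow(O, -1))))
Function('c')(S) = Mul(S, Add(3, Mul(-3, Pow(S, -1))))
Function('J')(k) = Rational(-11, 4) (Function('J')(k) = Add(Rational(1, 2), Mul(Rational(-1, 4), 13)) = Add(Rational(1, 2), Rational(-13, 4)) = Rational(-11, 4))
Mul(Add(149, Function('c')(10)), Function('J')(-10)) = Mul(Add(149, Add(-3, Mul(3, 10))), Rational(-11, 4)) = Mul(Add(149, Add(-3, 30)), Rational(-11, 4)) = Mul(Add(149, 27), Rational(-11, 4)) = Mul(176, Rational(-11, 4)) = -484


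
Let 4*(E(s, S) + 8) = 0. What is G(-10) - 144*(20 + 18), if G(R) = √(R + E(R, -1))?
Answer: -5472 + 3*I*√2 ≈ -5472.0 + 4.2426*I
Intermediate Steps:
E(s, S) = -8 (E(s, S) = -8 + (¼)*0 = -8 + 0 = -8)
G(R) = √(-8 + R) (G(R) = √(R - 8) = √(-8 + R))
G(-10) - 144*(20 + 18) = √(-8 - 10) - 144*(20 + 18) = √(-18) - 144*38 = 3*I*√2 - 5472 = -5472 + 3*I*√2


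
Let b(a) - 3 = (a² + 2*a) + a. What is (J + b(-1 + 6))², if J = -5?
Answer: 1444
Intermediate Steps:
b(a) = 3 + a² + 3*a (b(a) = 3 + ((a² + 2*a) + a) = 3 + (a² + 3*a) = 3 + a² + 3*a)
(J + b(-1 + 6))² = (-5 + (3 + (-1 + 6)² + 3*(-1 + 6)))² = (-5 + (3 + 5² + 3*5))² = (-5 + (3 + 25 + 15))² = (-5 + 43)² = 38² = 1444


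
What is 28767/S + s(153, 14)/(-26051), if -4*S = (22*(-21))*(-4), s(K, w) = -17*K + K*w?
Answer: -249732353/4011854 ≈ -62.249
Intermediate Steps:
S = -462 (S = -22*(-21)*(-4)/4 = -(-231)*(-4)/2 = -1/4*1848 = -462)
28767/S + s(153, 14)/(-26051) = 28767/(-462) + (153*(-17 + 14))/(-26051) = 28767*(-1/462) + (153*(-3))*(-1/26051) = -9589/154 - 459*(-1/26051) = -9589/154 + 459/26051 = -249732353/4011854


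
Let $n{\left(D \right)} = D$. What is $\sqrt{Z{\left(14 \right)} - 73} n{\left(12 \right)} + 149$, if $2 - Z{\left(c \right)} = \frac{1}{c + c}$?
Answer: $149 + \frac{18 i \sqrt{1547}}{7} \approx 149.0 + 101.14 i$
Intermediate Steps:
$Z{\left(c \right)} = 2 - \frac{1}{2 c}$ ($Z{\left(c \right)} = 2 - \frac{1}{c + c} = 2 - \frac{1}{2 c}$)
$\sqrt{Z{\left(14 \right)} - 73} n{\left(12 \right)} + 149 = \sqrt{\left(2 - \frac{1}{2 \cdot 14}\right) - 73} \cdot 12 + 149 = \sqrt{\left(2 - \frac{1}{28}\right) - 73} \cdot 12 + 149 = \sqrt{\frac{55}{28} - 73} \cdot 12 + 149 = \sqrt{- \frac{1989}{28}} \cdot 12 + 149 = \frac{3 i \sqrt{1547}}{14} \cdot 12 + 149 = \frac{18 i \sqrt{1547}}{7} + 149 = 149 + \frac{18 i \sqrt{1547}}{7}$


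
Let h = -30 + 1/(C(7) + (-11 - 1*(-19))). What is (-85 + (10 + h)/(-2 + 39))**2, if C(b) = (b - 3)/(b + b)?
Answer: 33695374969/4605316 ≈ 7316.6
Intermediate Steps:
C(b) = (-3 + b)/(2*b) (C(b) = (-3 + b)/((2*b)) = (-3 + b)*(1/(2*b)) = (-3 + b)/(2*b))
h = -1733/58 (h = -30 + 1/((1/2)*(-3 + 7)/7 + (-11 - 1*(-19))) = -30 + 1/((1/2)*(1/7)*4 + (-11 + 19)) = -30 + 1/(2/7 + 8) = -30 + 1/(58/7) = -30 + 7/58 = -1733/58 ≈ -29.879)
(-85 + (10 + h)/(-2 + 39))**2 = (-85 + (10 - 1733/58)/(-2 + 39))**2 = (-85 - 1153/58/37)**2 = (-85 - 1153/58*1/37)**2 = (-85 - 1153/2146)**2 = (-183563/2146)**2 = 33695374969/4605316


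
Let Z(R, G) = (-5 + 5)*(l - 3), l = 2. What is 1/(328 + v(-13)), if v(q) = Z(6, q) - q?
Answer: 1/341 ≈ 0.0029326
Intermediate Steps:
Z(R, G) = 0 (Z(R, G) = (-5 + 5)*(2 - 3) = 0*(-1) = 0)
v(q) = -q (v(q) = 0 - q = -q)
1/(328 + v(-13)) = 1/(328 - 1*(-13)) = 1/(328 + 13) = 1/341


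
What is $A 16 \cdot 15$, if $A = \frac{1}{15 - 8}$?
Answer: $\frac{240}{7} \approx 34.286$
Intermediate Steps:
$A = \frac{1}{7} \approx 0.14286$
$A 16 \cdot 15 = \frac{1}{7} \cdot 16 \cdot 15 = \frac{16}{7} \cdot 15 = \frac{240}{7}$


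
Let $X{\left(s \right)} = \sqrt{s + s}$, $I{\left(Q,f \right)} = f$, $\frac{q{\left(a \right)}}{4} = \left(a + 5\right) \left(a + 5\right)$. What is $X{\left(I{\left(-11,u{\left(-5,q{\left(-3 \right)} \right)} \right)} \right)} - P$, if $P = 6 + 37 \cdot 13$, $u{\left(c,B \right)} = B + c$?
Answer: $-487 + \sqrt{22} \approx -482.31$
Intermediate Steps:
$q{\left(a \right)} = 4 \left(5 + a\right)^{2}$ ($q{\left(a \right)} = 4 \left(a + 5\right) \left(a + 5\right) = 4 \left(5 + a\right) \left(5 + a\right) = 4 \left(5 + a\right)^{2}$)
$P = 487$ ($P = 6 + 481 = 487$)
$X{\left(s \right)} = \sqrt{2} \sqrt{s}$ ($X{\left(s \right)} = \sqrt{2 s} = \sqrt{2} \sqrt{s}$)
$X{\left(I{\left(-11,u{\left(-5,q{\left(-3 \right)} \right)} \right)} \right)} - P = \sqrt{2} \sqrt{4 \left(5 - 3\right)^{2} - 5} - 487 = \sqrt{2} \sqrt{4 \cdot 2^{2} - 5} - 487 = \sqrt{2} \sqrt{4 \cdot 4 - 5} - 487 = \sqrt{2} \sqrt{16 - 5} - 487 = \sqrt{2} \sqrt{11} - 487 = \sqrt{22} - 487 = -487 + \sqrt{22}$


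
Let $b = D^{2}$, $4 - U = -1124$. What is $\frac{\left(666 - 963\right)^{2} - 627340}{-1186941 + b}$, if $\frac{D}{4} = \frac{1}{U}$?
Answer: $\frac{42873853644}{94390296083} \approx 0.45422$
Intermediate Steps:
$U = 1128$ ($U = 4 - -1124 = 4 + 1124 = 1128$)
$D = \frac{1}{282}$ ($D = \frac{4}{1128} = 4 \cdot \frac{1}{1128} = \frac{1}{282} \approx 0.0035461$)
$b = \frac{1}{79524}$ ($b = \left(\frac{1}{282}\right)^{2} = \frac{1}{79524} \approx 1.2575 \cdot 10^{-5}$)
$\frac{\left(666 - 963\right)^{2} - 627340}{-1186941 + b} = \frac{\left(666 - 963\right)^{2} - 627340}{-1186941 + \frac{1}{79524}} = \frac{\left(-297\right)^{2} - 627340}{- \frac{94390296083}{79524}} = \left(88209 - 627340\right) \left(- \frac{79524}{94390296083}\right) = \left(-539131\right) \left(- \frac{79524}{94390296083}\right) = \frac{42873853644}{94390296083}$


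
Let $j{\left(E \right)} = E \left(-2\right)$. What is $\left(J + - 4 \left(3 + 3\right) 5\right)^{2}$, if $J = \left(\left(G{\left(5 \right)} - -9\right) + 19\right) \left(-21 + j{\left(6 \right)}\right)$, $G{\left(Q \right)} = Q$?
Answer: $1461681$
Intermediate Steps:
$j{\left(E \right)} = - 2 E$
$J = -1089$ ($J = \left(\left(5 - -9\right) + 19\right) \left(-21 - 12\right) = \left(\left(5 + 9\right) + 19\right) \left(-21 - 12\right) = \left(14 + 19\right) \left(-33\right) = 33 \left(-33\right) = -1089$)
$\left(J + - 4 \left(3 + 3\right) 5\right)^{2} = \left(-1089 + - 4 \left(3 + 3\right) 5\right)^{2} = \left(-1089 + \left(-4\right) 6 \cdot 5\right)^{2} = \left(-1089 - 120\right)^{2} = \left(-1209\right)^{2} = 1461681$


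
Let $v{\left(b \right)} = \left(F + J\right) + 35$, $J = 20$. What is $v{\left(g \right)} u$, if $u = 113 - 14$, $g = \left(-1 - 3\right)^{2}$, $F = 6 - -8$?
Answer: $6831$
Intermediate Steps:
$F = 14$ ($F = 6 + 8 = 14$)
$g = 16$ ($g = \left(-4\right)^{2} = 16$)
$v{\left(b \right)} = 69$ ($v{\left(b \right)} = \left(14 + 20\right) + 35 = 34 + 35 = 69$)
$u = 99$
$v{\left(g \right)} u = 69 \cdot 99 = 6831$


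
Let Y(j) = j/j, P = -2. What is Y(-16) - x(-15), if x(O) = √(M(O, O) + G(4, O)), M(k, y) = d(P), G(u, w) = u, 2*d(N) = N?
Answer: 1 - √3 ≈ -0.73205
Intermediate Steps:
d(N) = N/2
M(k, y) = -1 (M(k, y) = (½)*(-2) = -1)
Y(j) = 1
x(O) = √3 (x(O) = √(-1 + 4) = √3)
Y(-16) - x(-15) = 1 - √3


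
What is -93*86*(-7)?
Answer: 55986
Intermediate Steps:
-93*86*(-7) = -7998*(-7) = 55986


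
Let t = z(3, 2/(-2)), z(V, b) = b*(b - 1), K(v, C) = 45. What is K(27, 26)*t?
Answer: 90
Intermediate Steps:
z(V, b) = b*(-1 + b)
t = 2 (t = (2/(-2))*(-1 + 2/(-2)) = (2*(-½))*(-1 + 2*(-½)) = -(-1 - 1) = -1*(-2) = 2)
K(27, 26)*t = 45*2 = 90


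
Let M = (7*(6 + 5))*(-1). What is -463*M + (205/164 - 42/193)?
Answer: 27523369/772 ≈ 35652.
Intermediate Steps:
M = -77 (M = (7*11)*(-1) = 77*(-1) = -77)
-463*M + (205/164 - 42/193) = -463*(-77) + (205/164 - 42/193) = 35651 + (205*(1/164) - 42*1/193) = 35651 + (5/4 - 42/193) = 35651 + 797/772 = 27523369/772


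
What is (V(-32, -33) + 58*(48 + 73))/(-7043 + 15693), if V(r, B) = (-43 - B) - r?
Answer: 704/865 ≈ 0.81387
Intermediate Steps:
V(r, B) = -43 - B - r
(V(-32, -33) + 58*(48 + 73))/(-7043 + 15693) = ((-43 - 1*(-33) - 1*(-32)) + 58*(48 + 73))/(-7043 + 15693) = ((-43 + 33 + 32) + 58*121)/8650 = (22 + 7018)*(1/8650) = 7040*(1/8650) = 704/865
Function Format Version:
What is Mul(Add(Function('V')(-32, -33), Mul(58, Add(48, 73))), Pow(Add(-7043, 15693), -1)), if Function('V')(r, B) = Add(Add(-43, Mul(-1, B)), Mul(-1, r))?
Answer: Rational(704, 865) ≈ 0.81387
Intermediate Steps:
Function('V')(r, B) = Add(-43, Mul(-1, B), Mul(-1, r))
Mul(Add(Function('V')(-32, -33), Mul(58, Add(48, 73))), Pow(Add(-7043, 15693), -1)) = Mul(Add(Add(-43, Mul(-1, -33), Mul(-1, -32)), Mul(58, Add(48, 73))), Pow(Add(-7043, 15693), -1)) = Mul(Add(Add(-43, 33, 32), Mul(58, 121)), Pow(8650, -1)) = Mul(Add(22, 7018), Rational(1, 8650)) = Mul(7040, Rational(1, 8650)) = Rational(704, 865)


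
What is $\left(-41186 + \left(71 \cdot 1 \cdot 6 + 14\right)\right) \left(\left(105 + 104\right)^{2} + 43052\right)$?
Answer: $-3534022818$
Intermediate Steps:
$\left(-41186 + \left(71 \cdot 1 \cdot 6 + 14\right)\right) \left(\left(105 + 104\right)^{2} + 43052\right) = \left(-41186 + \left(71 \cdot 6 + 14\right)\right) \left(209^{2} + 43052\right) = \left(-41186 + \left(426 + 14\right)\right) \left(43681 + 43052\right) = \left(-41186 + 440\right) 86733 = \left(-40746\right) 86733 = -3534022818$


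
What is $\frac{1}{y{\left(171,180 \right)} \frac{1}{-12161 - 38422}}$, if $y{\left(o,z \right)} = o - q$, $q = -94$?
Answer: $- \frac{50583}{265} \approx -190.88$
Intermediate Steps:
$y{\left(o,z \right)} = 94 + o$ ($y{\left(o,z \right)} = o - -94 = o + 94 = 94 + o$)
$\frac{1}{y{\left(171,180 \right)} \frac{1}{-12161 - 38422}} = \frac{1}{\left(94 + 171\right) \frac{1}{-12161 - 38422}} = \frac{1}{265 \frac{1}{-12161 - 38422}} = \frac{1}{265 \frac{1}{-50583}} = \frac{1}{265 \left(- \frac{1}{50583}\right)} = \frac{1}{- \frac{265}{50583}} = - \frac{50583}{265}$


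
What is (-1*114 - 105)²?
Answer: 47961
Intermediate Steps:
(-1*114 - 105)² = (-114 - 105)² = (-219)² = 47961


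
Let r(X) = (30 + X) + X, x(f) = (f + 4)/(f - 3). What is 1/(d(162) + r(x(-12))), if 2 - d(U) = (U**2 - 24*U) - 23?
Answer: -15/334499 ≈ -4.4843e-5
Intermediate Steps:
x(f) = (4 + f)/(-3 + f)
d(U) = 25 - U**2 + 24*U (d(U) = 2 - ((U**2 - 24*U) - 23) = 2 - (-23 + U**2 - 24*U) = 2 + (23 - U**2 + 24*U) = 25 - U**2 + 24*U)
r(X) = 30 + 2*X
1/(d(162) + r(x(-12))) = 1/((25 - 1*162**2 + 24*162) + (30 + 2*((4 - 12)/(-3 - 12)))) = 1/((25 - 1*26244 + 3888) + (30 + 2*(-8/(-15)))) = 1/((25 - 26244 + 3888) + (30 + 2*(-1/15*(-8)))) = 1/(-22331 + (30 + 2*(8/15))) = 1/(-22331 + (30 + 16/15)) = 1/(-22331 + 466/15) = 1/(-334499/15) = -15/334499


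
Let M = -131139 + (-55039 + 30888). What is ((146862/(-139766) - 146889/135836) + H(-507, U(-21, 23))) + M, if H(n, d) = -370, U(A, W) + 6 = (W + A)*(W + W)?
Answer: -1477642587701383/9492627188 ≈ -1.5566e+5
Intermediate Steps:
U(A, W) = -6 + 2*W*(A + W) (U(A, W) = -6 + (W + A)*(W + W) = -6 + (A + W)*(2*W) = -6 + 2*W*(A + W))
M = -155290 (M = -131139 - 24151 = -155290)
((146862/(-139766) - 146889/135836) + H(-507, U(-21, 23))) + M = ((146862/(-139766) - 146889/135836) - 370) - 155290 = ((146862*(-1/139766) - 146889*1/135836) - 370) - 155290 = ((-73431/69883 - 146889/135836) - 370) - 155290 = (-20239617303/9492627188 - 370) - 155290 = -3532511676863/9492627188 - 155290 = -1477642587701383/9492627188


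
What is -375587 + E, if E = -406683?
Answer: -782270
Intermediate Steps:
-375587 + E = -375587 - 406683 = -782270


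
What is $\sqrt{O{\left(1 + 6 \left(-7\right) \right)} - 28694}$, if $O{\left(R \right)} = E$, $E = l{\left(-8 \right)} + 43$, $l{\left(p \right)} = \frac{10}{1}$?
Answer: $i \sqrt{28641} \approx 169.24 i$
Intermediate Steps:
$l{\left(p \right)} = 10$ ($l{\left(p \right)} = 10 \cdot 1 = 10$)
$E = 53$ ($E = 10 + 43 = 53$)
$O{\left(R \right)} = 53$
$\sqrt{O{\left(1 + 6 \left(-7\right) \right)} - 28694} = \sqrt{53 - 28694} = \sqrt{-28641} = i \sqrt{28641}$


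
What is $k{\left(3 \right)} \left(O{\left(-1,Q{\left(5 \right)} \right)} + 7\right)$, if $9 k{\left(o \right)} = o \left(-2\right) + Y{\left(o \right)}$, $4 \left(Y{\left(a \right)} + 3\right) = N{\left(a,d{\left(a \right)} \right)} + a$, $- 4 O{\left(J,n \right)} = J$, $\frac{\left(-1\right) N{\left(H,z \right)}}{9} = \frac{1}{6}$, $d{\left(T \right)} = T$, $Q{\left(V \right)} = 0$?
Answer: $- \frac{667}{96} \approx -6.9479$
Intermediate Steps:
$N{\left(H,z \right)} = - \frac{3}{2}$ ($N{\left(H,z \right)} = - \frac{9}{6} = \left(-9\right) \frac{1}{6} = - \frac{3}{2}$)
$O{\left(J,n \right)} = - \frac{J}{4}$
$Y{\left(a \right)} = - \frac{27}{8} + \frac{a}{4}$ ($Y{\left(a \right)} = -3 + \frac{- \frac{3}{2} + a}{4} = -3 + \left(- \frac{3}{8} + \frac{a}{4}\right) = - \frac{27}{8} + \frac{a}{4}$)
$k{\left(o \right)} = - \frac{3}{8} - \frac{7 o}{36}$ ($k{\left(o \right)} = \frac{o \left(-2\right) + \left(- \frac{27}{8} + \frac{o}{4}\right)}{9} = \frac{- 2 o + \left(- \frac{27}{8} + \frac{o}{4}\right)}{9} = \frac{- \frac{27}{8} - \frac{7 o}{4}}{9} = - \frac{3}{8} - \frac{7 o}{36}$)
$k{\left(3 \right)} \left(O{\left(-1,Q{\left(5 \right)} \right)} + 7\right) = \left(- \frac{3}{8} - \frac{7}{12}\right) \left(\left(- \frac{1}{4}\right) \left(-1\right) + 7\right) = \left(- \frac{3}{8} - \frac{7}{12}\right) \left(\frac{1}{4} + 7\right) = \left(- \frac{23}{24}\right) \frac{29}{4} = - \frac{667}{96}$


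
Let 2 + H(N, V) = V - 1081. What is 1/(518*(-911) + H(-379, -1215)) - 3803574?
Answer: -1803639576505/474196 ≈ -3.8036e+6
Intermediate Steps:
H(N, V) = -1083 + V (H(N, V) = -2 + (V - 1081) = -2 + (-1081 + V) = -1083 + V)
1/(518*(-911) + H(-379, -1215)) - 3803574 = 1/(518*(-911) + (-1083 - 1215)) - 3803574 = 1/(-471898 - 2298) - 3803574 = 1/(-474196) - 3803574 = -1/474196 - 3803574 = -1803639576505/474196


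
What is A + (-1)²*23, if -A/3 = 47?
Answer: -118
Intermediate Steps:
A = -141 (A = -3*47 = -141)
A + (-1)²*23 = -141 + (-1)²*23 = -141 + 1*23 = -141 + 23 = -118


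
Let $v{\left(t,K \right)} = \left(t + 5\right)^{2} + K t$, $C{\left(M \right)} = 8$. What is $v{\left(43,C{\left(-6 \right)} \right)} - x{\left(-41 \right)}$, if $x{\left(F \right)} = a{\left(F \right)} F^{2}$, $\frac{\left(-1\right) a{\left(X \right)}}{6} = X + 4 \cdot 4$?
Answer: $-249502$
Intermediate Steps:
$a{\left(X \right)} = -96 - 6 X$ ($a{\left(X \right)} = - 6 \left(X + 4 \cdot 4\right) = - 6 \left(X + 16\right) = - 6 \left(16 + X\right) = -96 - 6 X$)
$x{\left(F \right)} = F^{2} \left(-96 - 6 F\right)$ ($x{\left(F \right)} = \left(-96 - 6 F\right) F^{2} = F^{2} \left(-96 - 6 F\right)$)
$v{\left(t,K \right)} = \left(5 + t\right)^{2} + K t$
$v{\left(43,C{\left(-6 \right)} \right)} - x{\left(-41 \right)} = \left(\left(5 + 43\right)^{2} + 8 \cdot 43\right) - 6 \left(-41\right)^{2} \left(-16 - -41\right) = \left(48^{2} + 344\right) - 6 \cdot 1681 \left(-16 + 41\right) = \left(2304 + 344\right) - 6 \cdot 1681 \cdot 25 = 2648 - 252150 = -249502$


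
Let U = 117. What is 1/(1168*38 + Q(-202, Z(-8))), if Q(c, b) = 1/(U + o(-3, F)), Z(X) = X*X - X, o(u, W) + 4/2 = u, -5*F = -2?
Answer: 112/4971009 ≈ 2.2531e-5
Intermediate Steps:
F = ⅖ (F = -⅕*(-2) = ⅖ ≈ 0.40000)
o(u, W) = -2 + u
Z(X) = X² - X
Q(c, b) = 1/112 (Q(c, b) = 1/(117 + (-2 - 3)) = 1/(117 - 5) = 1/112)
1/(1168*38 + Q(-202, Z(-8))) = 1/(1168*38 + 1/112) = 1/(44384 + 1/112) = 1/(4971009/112) = 112/4971009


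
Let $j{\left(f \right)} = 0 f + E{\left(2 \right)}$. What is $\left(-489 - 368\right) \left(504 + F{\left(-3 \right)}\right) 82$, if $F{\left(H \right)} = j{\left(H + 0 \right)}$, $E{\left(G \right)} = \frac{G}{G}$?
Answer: $-35488370$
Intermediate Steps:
$E{\left(G \right)} = 1$
$j{\left(f \right)} = 1$ ($j{\left(f \right)} = 0 f + 1 = 0 + 1 = 1$)
$F{\left(H \right)} = 1$
$\left(-489 - 368\right) \left(504 + F{\left(-3 \right)}\right) 82 = \left(-489 - 368\right) \left(504 + 1\right) 82 = \left(-857\right) 505 \cdot 82 = \left(-432785\right) 82 = -35488370$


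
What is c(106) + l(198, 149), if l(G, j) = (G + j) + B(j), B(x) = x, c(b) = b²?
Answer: 11732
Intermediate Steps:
l(G, j) = G + 2*j (l(G, j) = (G + j) + j = G + 2*j)
c(106) + l(198, 149) = 106² + (198 + 2*149) = 11236 + (198 + 298) = 11236 + 496 = 11732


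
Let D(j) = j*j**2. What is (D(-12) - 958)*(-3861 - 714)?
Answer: 12288450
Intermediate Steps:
D(j) = j**3
(D(-12) - 958)*(-3861 - 714) = ((-12)**3 - 958)*(-3861 - 714) = (-1728 - 958)*(-4575) = -2686*(-4575) = 12288450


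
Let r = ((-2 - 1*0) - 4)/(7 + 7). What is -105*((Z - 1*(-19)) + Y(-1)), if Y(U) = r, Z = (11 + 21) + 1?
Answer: -5415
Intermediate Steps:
Z = 33 (Z = 32 + 1 = 33)
r = -3/7 (r = ((-2 + 0) - 4)/14 = (-2 - 4)*(1/14) = -6*1/14 = -3/7 ≈ -0.42857)
Y(U) = -3/7
-105*((Z - 1*(-19)) + Y(-1)) = -105*((33 - 1*(-19)) - 3/7) = -105*((33 + 19) - 3/7) = -105*(52 - 3/7) = -105*361/7 = -5415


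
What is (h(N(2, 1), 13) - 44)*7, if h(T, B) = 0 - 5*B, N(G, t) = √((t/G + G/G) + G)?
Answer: -763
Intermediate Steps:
N(G, t) = √(1 + G + t/G) (N(G, t) = √((t/G + 1) + G) = √((1 + t/G) + G) = √(1 + G + t/G))
h(T, B) = -5*B
(h(N(2, 1), 13) - 44)*7 = (-5*13 - 44)*7 = (-65 - 44)*7 = -109*7 = -763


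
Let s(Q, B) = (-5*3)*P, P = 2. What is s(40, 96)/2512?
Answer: -15/1256 ≈ -0.011943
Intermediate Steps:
s(Q, B) = -30 (s(Q, B) = -5*3*2 = -15*2 = -30)
s(40, 96)/2512 = -30/2512 = -30*1/2512 = -15/1256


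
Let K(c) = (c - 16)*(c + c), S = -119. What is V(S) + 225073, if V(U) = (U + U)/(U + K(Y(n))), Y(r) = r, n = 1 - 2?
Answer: 1125379/5 ≈ 2.2508e+5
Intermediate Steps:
n = -1
K(c) = 2*c*(-16 + c) (K(c) = (-16 + c)*(2*c) = 2*c*(-16 + c))
V(U) = 2*U/(34 + U) (V(U) = (U + U)/(U + 2*(-1)*(-16 - 1)) = (2*U)/(U + 2*(-1)*(-17)) = (2*U)/(U + 34) = (2*U)/(34 + U) = 2*U/(34 + U))
V(S) + 225073 = 2*(-119)/(34 - 119) + 225073 = 2*(-119)/(-85) + 225073 = 2*(-119)*(-1/85) + 225073 = 14/5 + 225073 = 1125379/5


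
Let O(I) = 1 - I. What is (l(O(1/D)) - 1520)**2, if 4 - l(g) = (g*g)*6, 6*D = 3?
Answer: 2316484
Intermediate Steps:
D = 1/2 (D = (1/6)*3 = 1/2 ≈ 0.50000)
l(g) = 4 - 6*g**2 (l(g) = 4 - g*g*6 = 4 - g**2*6 = 4 - 6*g**2)
(l(O(1/D)) - 1520)**2 = ((4 - 6*(1 - 1/1/2)**2) - 1520)**2 = ((4 - 6*(1 - 1*2)**2) - 1520)**2 = ((4 - 6*(1 - 2)**2) - 1520)**2 = ((4 - 6*(-1)**2) - 1520)**2 = ((4 - 6*1) - 1520)**2 = ((4 - 6) - 1520)**2 = (-2 - 1520)**2 = (-1522)**2 = 2316484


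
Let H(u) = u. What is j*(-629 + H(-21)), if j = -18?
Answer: 11700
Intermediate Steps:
j*(-629 + H(-21)) = -18*(-629 - 21) = -18*(-650) = 11700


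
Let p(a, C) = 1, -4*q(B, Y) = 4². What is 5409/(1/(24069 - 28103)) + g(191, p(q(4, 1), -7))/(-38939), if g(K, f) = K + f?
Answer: -849645319926/38939 ≈ -2.1820e+7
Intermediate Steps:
q(B, Y) = -4 (q(B, Y) = -¼*4² = -¼*16 = -4)
5409/(1/(24069 - 28103)) + g(191, p(q(4, 1), -7))/(-38939) = 5409/(1/(24069 - 28103)) + (191 + 1)/(-38939) = 5409/(1/(-4034)) + 192*(-1/38939) = 5409/(-1/4034) - 192/38939 = 5409*(-4034) - 192/38939 = -21819906 - 192/38939 = -849645319926/38939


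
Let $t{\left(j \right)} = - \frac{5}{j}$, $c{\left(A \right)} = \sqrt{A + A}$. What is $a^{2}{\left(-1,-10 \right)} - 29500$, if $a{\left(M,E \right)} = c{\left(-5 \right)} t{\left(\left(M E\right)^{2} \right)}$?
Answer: $- \frac{1180001}{40} \approx -29500.0$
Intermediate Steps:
$c{\left(A \right)} = \sqrt{2} \sqrt{A}$ ($c{\left(A \right)} = \sqrt{2 A} = \sqrt{2} \sqrt{A}$)
$a{\left(M,E \right)} = - \frac{5 i \sqrt{10}}{E^{2} M^{2}}$ ($a{\left(M,E \right)} = \sqrt{2} \sqrt{-5} \left(- \frac{5}{\left(M E\right)^{2}}\right) = \sqrt{2} i \sqrt{5} \left(- \frac{5}{\left(E M\right)^{2}}\right) = i \sqrt{10} \left(- \frac{5}{E^{2} M^{2}}\right) = - \frac{5 i \sqrt{10}}{E^{2} M^{2}}$)
$a^{2}{\left(-1,-10 \right)} - 29500 = \left(- \frac{5 i \sqrt{10}}{100 \cdot 1}\right)^{2} - 29500 = \left(\left(-5\right) i \sqrt{10} \cdot \frac{1}{100} \cdot 1\right)^{2} - 29500 = \left(- \frac{i \sqrt{10}}{20}\right)^{2} - 29500 = - \frac{1}{40} - 29500 = - \frac{1180001}{40}$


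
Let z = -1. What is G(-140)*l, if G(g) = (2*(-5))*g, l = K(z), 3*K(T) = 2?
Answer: 2800/3 ≈ 933.33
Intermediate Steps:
K(T) = ⅔ (K(T) = (⅓)*2 = ⅔)
l = ⅔ ≈ 0.66667
G(g) = -10*g
G(-140)*l = -10*(-140)*(⅔) = 1400*(⅔) = 2800/3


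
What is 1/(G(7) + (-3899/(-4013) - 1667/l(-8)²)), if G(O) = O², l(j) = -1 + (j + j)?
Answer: 1159757/51265233 ≈ 0.022623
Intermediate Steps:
l(j) = -1 + 2*j
1/(G(7) + (-3899/(-4013) - 1667/l(-8)²)) = 1/(7² + (-3899/(-4013) - 1667/(-1 + 2*(-8))²)) = 1/(49 + (-3899*(-1/4013) - 1667/(-1 - 16)²)) = 1/(49 + (3899/4013 - 1667/((-17)²))) = 1/(49 + (3899/4013 - 1667/289)) = 1/(49 - 5562860/1159757) = 1/(51265233/1159757) = 1159757/51265233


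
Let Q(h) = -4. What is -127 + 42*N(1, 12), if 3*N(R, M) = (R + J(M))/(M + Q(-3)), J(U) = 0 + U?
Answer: -417/4 ≈ -104.25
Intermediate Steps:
J(U) = U
N(R, M) = (M + R)/(3*(-4 + M)) (N(R, M) = ((R + M)/(M - 4))/3 = ((M + R)/(-4 + M))/3 = (M + R)/(3*(-4 + M)))
-127 + 42*N(1, 12) = -127 + 42*((12 + 1)/(3*(-4 + 12))) = -127 + 42*((1/3)*13/8) = -127 + 42*((1/3)*(1/8)*13) = -127 + 42*(13/24) = -127 + 91/4 = -417/4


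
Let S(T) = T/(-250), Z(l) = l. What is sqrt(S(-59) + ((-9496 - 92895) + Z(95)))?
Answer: 3*I*sqrt(28415490)/50 ≈ 319.84*I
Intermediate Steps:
S(T) = -T/250 (S(T) = T*(-1/250) = -T/250)
sqrt(S(-59) + ((-9496 - 92895) + Z(95))) = sqrt(-1/250*(-59) + ((-9496 - 92895) + 95)) = sqrt(59/250 + (-102391 + 95)) = sqrt(59/250 - 102296) = sqrt(-25573941/250) = 3*I*sqrt(28415490)/50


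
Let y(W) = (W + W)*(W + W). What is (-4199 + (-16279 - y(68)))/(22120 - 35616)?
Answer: 19487/6748 ≈ 2.8878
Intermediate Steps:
y(W) = 4*W² (y(W) = (2*W)*(2*W) = 4*W²)
(-4199 + (-16279 - y(68)))/(22120 - 35616) = (-4199 + (-16279 - 4*68²))/(22120 - 35616) = (-4199 + (-16279 - 4*4624))/(-13496) = (-4199 + (-16279 - 1*18496))*(-1/13496) = (-4199 + (-16279 - 18496))*(-1/13496) = (-4199 - 34775)*(-1/13496) = -38974*(-1/13496) = 19487/6748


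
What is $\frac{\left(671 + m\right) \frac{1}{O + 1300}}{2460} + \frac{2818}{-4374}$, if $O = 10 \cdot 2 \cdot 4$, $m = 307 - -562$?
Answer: $- \frac{26555029}{41246820} \approx -0.64381$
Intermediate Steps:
$m = 869$ ($m = 307 + 562 = 869$)
$O = 80$ ($O = 20 \cdot 4 = 80$)
$\frac{\left(671 + m\right) \frac{1}{O + 1300}}{2460} + \frac{2818}{-4374} = \frac{\left(671 + 869\right) \frac{1}{80 + 1300}}{2460} + \frac{2818}{-4374} = \frac{1540}{1380} \cdot \frac{1}{2460} + 2818 \left(- \frac{1}{4374}\right) = 1540 \cdot \frac{1}{1380} \cdot \frac{1}{2460} - \frac{1409}{2187} = \frac{77}{69} \cdot \frac{1}{2460} - \frac{1409}{2187} = \frac{77}{169740} - \frac{1409}{2187} = - \frac{26555029}{41246820}$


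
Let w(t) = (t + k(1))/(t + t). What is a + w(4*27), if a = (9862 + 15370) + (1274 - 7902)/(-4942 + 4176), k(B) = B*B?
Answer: 2088150467/82728 ≈ 25241.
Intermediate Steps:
k(B) = B**2
w(t) = (1 + t)/(2*t) (w(t) = (t + 1**2)/(t + t) = (t + 1)/((2*t)) = (1 + t)*(1/(2*t)) = (1 + t)/(2*t))
a = 9667170/383 (a = 25232 - 6628/(-766) = 25232 - 6628*(-1/766) = 25232 + 3314/383 = 9667170/383 ≈ 25241.)
a + w(4*27) = 9667170/383 + (1 + 4*27)/(2*((4*27))) = 9667170/383 + (1/2)*(1 + 108)/108 = 9667170/383 + (1/2)*(1/108)*109 = 9667170/383 + 109/216 = 2088150467/82728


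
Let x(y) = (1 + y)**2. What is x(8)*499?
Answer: 40419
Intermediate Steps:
x(8)*499 = (1 + 8)**2*499 = 9**2*499 = 81*499 = 40419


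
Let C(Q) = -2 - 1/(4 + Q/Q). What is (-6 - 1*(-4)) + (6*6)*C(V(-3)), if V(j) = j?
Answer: -406/5 ≈ -81.200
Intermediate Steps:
C(Q) = -11/5 (C(Q) = -2 - 1/(4 + 1) = -2 - 1/5 = -11/5)
(-6 - 1*(-4)) + (6*6)*C(V(-3)) = (-6 - 1*(-4)) + (6*6)*(-11/5) = (-6 + 4) + 36*(-11/5) = -2 - 396/5 = -406/5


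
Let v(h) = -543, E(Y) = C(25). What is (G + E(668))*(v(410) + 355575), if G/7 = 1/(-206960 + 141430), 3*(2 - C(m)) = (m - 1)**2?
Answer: -2210199703812/32765 ≈ -6.7456e+7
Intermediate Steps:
C(m) = 2 - (-1 + m)**2/3 (C(m) = 2 - (m - 1)**2/3 = 2 - (-1 + m)**2/3)
E(Y) = -190 (E(Y) = 2 - (-1 + 25)**2/3 = 2 - 1/3*24**2 = 2 - 1/3*576 = 2 - 192 = -190)
G = -7/65530 (G = 7/(-206960 + 141430) = 7/(-65530) = 7*(-1/65530) = -7/65530 ≈ -0.00010682)
(G + E(668))*(v(410) + 355575) = (-7/65530 - 190)*(-543 + 355575) = -12450707/65530*355032 = -2210199703812/32765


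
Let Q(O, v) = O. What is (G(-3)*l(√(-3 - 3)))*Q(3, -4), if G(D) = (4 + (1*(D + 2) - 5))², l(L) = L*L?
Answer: -72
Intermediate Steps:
l(L) = L²
G(D) = (1 + D)² (G(D) = (4 + (1*(2 + D) - 5))² = (4 + ((2 + D) - 5))² = (4 + (-3 + D))² = (1 + D)²)
(G(-3)*l(√(-3 - 3)))*Q(3, -4) = ((1 - 3)²*(√(-3 - 3))²)*3 = ((-2)²*(√(-6))²)*3 = (4*(I*√6)²)*3 = (4*(-6))*3 = -24*3 = -72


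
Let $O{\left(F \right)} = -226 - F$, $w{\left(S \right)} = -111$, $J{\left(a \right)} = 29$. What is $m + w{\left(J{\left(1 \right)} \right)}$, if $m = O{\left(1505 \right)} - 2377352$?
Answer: $-2379194$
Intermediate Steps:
$m = -2379083$ ($m = \left(-226 - 1505\right) - 2377352 = -1731 - 2377352 = -2379083$)
$m + w{\left(J{\left(1 \right)} \right)} = -2379083 - 111 = -2379194$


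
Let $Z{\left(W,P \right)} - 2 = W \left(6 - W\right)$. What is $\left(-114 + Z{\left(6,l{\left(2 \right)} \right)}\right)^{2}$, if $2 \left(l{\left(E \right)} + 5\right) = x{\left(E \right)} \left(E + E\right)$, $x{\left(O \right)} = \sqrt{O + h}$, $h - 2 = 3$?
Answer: $12544$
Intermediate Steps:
$h = 5$ ($h = 2 + 3 = 5$)
$x{\left(O \right)} = \sqrt{5 + O}$ ($x{\left(O \right)} = \sqrt{O + 5} = \sqrt{5 + O}$)
$l{\left(E \right)} = -5 + E \sqrt{5 + E}$ ($l{\left(E \right)} = -5 + \frac{\sqrt{5 + E} \left(E + E\right)}{2} = -5 + \frac{\sqrt{5 + E} 2 E}{2} = -5 + \frac{2 E \sqrt{5 + E}}{2} = -5 + E \sqrt{5 + E}$)
$Z{\left(W,P \right)} = 2 + W \left(6 - W\right)$
$\left(-114 + Z{\left(6,l{\left(2 \right)} \right)}\right)^{2} = \left(-114 + \left(2 - 6^{2} + 6 \cdot 6\right)\right)^{2} = \left(-114 + \left(2 - 36 + 36\right)\right)^{2} = \left(-114 + 2\right)^{2} = \left(-112\right)^{2} = 12544$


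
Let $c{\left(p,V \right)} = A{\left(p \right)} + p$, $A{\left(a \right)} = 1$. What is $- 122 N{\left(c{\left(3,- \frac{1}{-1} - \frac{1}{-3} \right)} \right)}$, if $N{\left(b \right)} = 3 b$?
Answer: $-1464$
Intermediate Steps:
$c{\left(p,V \right)} = 1 + p$
$- 122 N{\left(c{\left(3,- \frac{1}{-1} - \frac{1}{-3} \right)} \right)} = - 122 \cdot 3 \left(1 + 3\right) = - 122 \cdot 3 \cdot 4 = \left(-122\right) 12 = -1464$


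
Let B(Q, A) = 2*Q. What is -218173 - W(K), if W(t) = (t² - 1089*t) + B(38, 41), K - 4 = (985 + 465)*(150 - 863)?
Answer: -1069963628259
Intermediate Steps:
K = -1033846 (K = 4 + (985 + 465)*(150 - 863) = 4 + 1450*(-713) = 4 - 1033850 = -1033846)
W(t) = 76 + t² - 1089*t (W(t) = (t² - 1089*t) + 2*38 = (t² - 1089*t) + 76 = 76 + t² - 1089*t)
-218173 - W(K) = -218173 - (76 + (-1033846)² - 1089*(-1033846)) = -218173 - (76 + 1068837551716 + 1125858294) = -218173 - 1*1069963410086 = -218173 - 1069963410086 = -1069963628259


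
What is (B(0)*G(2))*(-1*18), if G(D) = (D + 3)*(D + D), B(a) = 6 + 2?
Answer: -2880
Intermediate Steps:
B(a) = 8
G(D) = 2*D*(3 + D) (G(D) = (3 + D)*(2*D) = 2*D*(3 + D))
(B(0)*G(2))*(-1*18) = (8*(2*2*(3 + 2)))*(-1*18) = (8*(2*2*5))*(-18) = (8*20)*(-18) = 160*(-18) = -2880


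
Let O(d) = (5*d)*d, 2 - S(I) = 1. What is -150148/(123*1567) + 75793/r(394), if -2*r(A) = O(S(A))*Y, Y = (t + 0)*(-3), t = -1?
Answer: -3246565494/321235 ≈ -10107.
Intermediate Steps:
S(I) = 1 (S(I) = 2 - 1*1 = 2 - 1 = 1)
Y = 3 (Y = (-1 + 0)*(-3) = -1*(-3) = 3)
O(d) = 5*d²
r(A) = -15/2 (r(A) = -5*1²*3/2 = -5*1*3/2 = -5*3/2 = -½*15 = -15/2)
-150148/(123*1567) + 75793/r(394) = -150148/(123*1567) + 75793/(-15/2) = -150148/192741 + 75793*(-2/15) = -150148*1/192741 - 151586/15 = -150148/192741 - 151586/15 = -3246565494/321235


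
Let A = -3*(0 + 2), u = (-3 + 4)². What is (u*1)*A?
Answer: -6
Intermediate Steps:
u = 1 (u = 1² = 1)
A = -6 (A = -3*2 = -6)
(u*1)*A = (1*1)*(-6) = 1*(-6) = -6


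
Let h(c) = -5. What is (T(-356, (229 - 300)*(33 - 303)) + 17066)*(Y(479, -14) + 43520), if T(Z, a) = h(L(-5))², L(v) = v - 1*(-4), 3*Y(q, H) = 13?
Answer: 743874381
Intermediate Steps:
Y(q, H) = 13/3 (Y(q, H) = (⅓)*13 = 13/3)
L(v) = 4 + v (L(v) = v + 4 = 4 + v)
T(Z, a) = 25 (T(Z, a) = (-5)² = 25)
(T(-356, (229 - 300)*(33 - 303)) + 17066)*(Y(479, -14) + 43520) = (25 + 17066)*(13/3 + 43520) = 17091*(130573/3) = 743874381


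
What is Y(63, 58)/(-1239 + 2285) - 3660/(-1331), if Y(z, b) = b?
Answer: 1952779/696113 ≈ 2.8053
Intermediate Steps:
Y(63, 58)/(-1239 + 2285) - 3660/(-1331) = 58/(-1239 + 2285) - 3660/(-1331) = 58/1046 - 3660*(-1/1331) = 58*(1/1046) + 3660/1331 = 29/523 + 3660/1331 = 1952779/696113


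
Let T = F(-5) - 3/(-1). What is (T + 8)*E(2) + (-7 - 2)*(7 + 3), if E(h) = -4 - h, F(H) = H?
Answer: -126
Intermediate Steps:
T = -2 (T = -5 - 3/(-1) = -5 - 3*(-1) = -5 - 1*(-3) = -5 + 3 = -2)
(T + 8)*E(2) + (-7 - 2)*(7 + 3) = (-2 + 8)*(-4 - 1*2) + (-7 - 2)*(7 + 3) = 6*(-4 - 2) - 9*10 = 6*(-6) - 90 = -36 - 90 = -126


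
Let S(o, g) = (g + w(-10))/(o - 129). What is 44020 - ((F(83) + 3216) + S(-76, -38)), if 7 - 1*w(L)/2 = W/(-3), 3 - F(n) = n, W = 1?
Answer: 5028718/123 ≈ 40884.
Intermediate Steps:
F(n) = 3 - n
w(L) = 44/3 (w(L) = 14 - 2/(-3) = 14 - 2*(-1)/3 = 14 - 2*(-⅓) = 14 + ⅔ = 44/3)
S(o, g) = (44/3 + g)/(-129 + o) (S(o, g) = (g + 44/3)/(o - 129) = (44/3 + g)/(-129 + o))
44020 - ((F(83) + 3216) + S(-76, -38)) = 44020 - (((3 - 1*83) + 3216) + (44/3 - 38)/(-129 - 76)) = 44020 - (((3 - 83) + 3216) - 70/3/(-205)) = 44020 - ((-80 + 3216) - 1/205*(-70/3)) = 44020 - (3136 + 14/123) = 44020 - 1*385742/123 = 44020 - 385742/123 = 5028718/123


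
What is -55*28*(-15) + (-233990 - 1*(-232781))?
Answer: 21891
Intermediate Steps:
-55*28*(-15) + (-233990 - 1*(-232781)) = -1540*(-15) + (-233990 + 232781) = 23100 - 1209 = 21891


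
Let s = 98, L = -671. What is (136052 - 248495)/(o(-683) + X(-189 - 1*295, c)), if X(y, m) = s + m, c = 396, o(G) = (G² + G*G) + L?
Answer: -112443/932801 ≈ -0.12054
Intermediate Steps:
o(G) = -671 + 2*G² (o(G) = (G² + G*G) - 671 = (G² + G²) - 671 = 2*G² - 671 = -671 + 2*G²)
X(y, m) = 98 + m
(136052 - 248495)/(o(-683) + X(-189 - 1*295, c)) = (136052 - 248495)/((-671 + 2*(-683)²) + (98 + 396)) = -112443/((-671 + 2*466489) + 494) = -112443/((-671 + 932978) + 494) = -112443/(932307 + 494) = -112443/932801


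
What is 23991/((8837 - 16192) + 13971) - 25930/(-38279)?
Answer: 1089904369/253253864 ≈ 4.3036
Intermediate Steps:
23991/((8837 - 16192) + 13971) - 25930/(-38279) = 23991/(-7355 + 13971) - 25930*(-1/38279) = 23991/6616 + 25930/38279 = 1089904369/253253864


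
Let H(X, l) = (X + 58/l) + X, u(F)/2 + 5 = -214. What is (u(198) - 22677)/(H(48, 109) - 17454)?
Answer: 2519535/1891964 ≈ 1.3317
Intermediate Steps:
u(F) = -438 (u(F) = -10 + 2*(-214) = -10 - 428 = -438)
H(X, l) = 2*X + 58/l
(u(198) - 22677)/(H(48, 109) - 17454) = (-438 - 22677)/((2*48 + 58/109) - 17454) = -23115/((96 + 58*(1/109)) - 17454) = -23115/((96 + 58/109) - 17454) = -23115/(10522/109 - 17454) = -23115/(-1891964/109) = -23115*(-109/1891964) = 2519535/1891964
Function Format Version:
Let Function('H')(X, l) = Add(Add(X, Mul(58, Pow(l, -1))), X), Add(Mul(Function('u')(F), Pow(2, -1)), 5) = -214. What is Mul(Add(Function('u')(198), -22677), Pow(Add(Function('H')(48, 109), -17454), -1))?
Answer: Rational(2519535, 1891964) ≈ 1.3317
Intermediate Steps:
Function('u')(F) = -438 (Function('u')(F) = Add(-10, Mul(2, -214)) = Add(-10, -428) = -438)
Function('H')(X, l) = Add(Mul(2, X), Mul(58, Pow(l, -1)))
Mul(Add(Function('u')(198), -22677), Pow(Add(Function('H')(48, 109), -17454), -1)) = Mul(Add(-438, -22677), Pow(Add(Add(Mul(2, 48), Mul(58, Pow(109, -1))), -17454), -1)) = Mul(-23115, Pow(Add(Add(96, Mul(58, Rational(1, 109))), -17454), -1)) = Mul(-23115, Pow(Add(Add(96, Rational(58, 109)), -17454), -1)) = Mul(-23115, Pow(Add(Rational(10522, 109), -17454), -1)) = Mul(-23115, Pow(Rational(-1891964, 109), -1)) = Mul(-23115, Rational(-109, 1891964)) = Rational(2519535, 1891964)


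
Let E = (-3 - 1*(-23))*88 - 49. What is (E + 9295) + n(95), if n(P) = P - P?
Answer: 11006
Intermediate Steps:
n(P) = 0
E = 1711 (E = (-3 + 23)*88 - 49 = 20*88 - 49 = 1760 - 49 = 1711)
(E + 9295) + n(95) = (1711 + 9295) + 0 = 11006 + 0 = 11006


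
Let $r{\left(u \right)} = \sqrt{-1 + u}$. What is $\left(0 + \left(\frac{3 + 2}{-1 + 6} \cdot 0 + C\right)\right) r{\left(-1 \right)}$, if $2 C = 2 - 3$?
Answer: $- \frac{i \sqrt{2}}{2} \approx - 0.70711 i$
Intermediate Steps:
$C = - \frac{1}{2}$ ($C = \frac{2 - 3}{2} = \frac{1}{2} \left(-1\right) = - \frac{1}{2} \approx -0.5$)
$\left(0 + \left(\frac{3 + 2}{-1 + 6} \cdot 0 + C\right)\right) r{\left(-1 \right)} = \left(0 - \left(\frac{1}{2} - \frac{3 + 2}{-1 + 6} \cdot 0\right)\right) \sqrt{-1 - 1} = \left(0 - \left(\frac{1}{2} - \frac{5}{5} \cdot 0\right)\right) \sqrt{-2} = \left(0 - \left(\frac{1}{2} - 5 \cdot \frac{1}{5} \cdot 0\right)\right) i \sqrt{2} = \left(0 + \left(1 \cdot 0 - \frac{1}{2}\right)\right) i \sqrt{2} = \left(0 + \left(0 - \frac{1}{2}\right)\right) i \sqrt{2} = \left(0 - \frac{1}{2}\right) i \sqrt{2} = - \frac{i \sqrt{2}}{2}$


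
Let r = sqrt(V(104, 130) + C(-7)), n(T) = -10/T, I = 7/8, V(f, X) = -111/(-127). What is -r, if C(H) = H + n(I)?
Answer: -51*I*sqrt(5334)/889 ≈ -4.1898*I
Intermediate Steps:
V(f, X) = 111/127 (V(f, X) = -111*(-1/127) = 111/127)
I = 7/8 (I = 7*(1/8) = 7/8 ≈ 0.87500)
C(H) = -80/7 + H (C(H) = H - 10/7/8 = H - 10*8/7 = H - 80/7 = -80/7 + H)
r = 51*I*sqrt(5334)/889 (r = sqrt(111/127 + (-80/7 - 7)) = sqrt(111/127 - 129/7) = sqrt(-15606/889) = 51*I*sqrt(5334)/889 ≈ 4.1898*I)
-r = -51*I*sqrt(5334)/889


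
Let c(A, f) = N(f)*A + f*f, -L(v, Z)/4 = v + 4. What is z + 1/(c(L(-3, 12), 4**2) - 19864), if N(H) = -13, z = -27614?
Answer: -540019385/19556 ≈ -27614.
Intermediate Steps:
L(v, Z) = -16 - 4*v (L(v, Z) = -4*(v + 4) = -4*(4 + v) = -16 - 4*v)
c(A, f) = f**2 - 13*A (c(A, f) = -13*A + f*f = -13*A + f**2 = f**2 - 13*A)
z + 1/(c(L(-3, 12), 4**2) - 19864) = -27614 + 1/(((4**2)**2 - 13*(-16 - 4*(-3))) - 19864) = -27614 + 1/((16**2 - 13*(-16 + 12)) - 19864) = -27614 + 1/((256 - 13*(-4)) - 19864) = -27614 + 1/((256 + 52) - 19864) = -27614 + 1/(308 - 19864) = -27614 + 1/(-19556) = -27614 - 1/19556 = -540019385/19556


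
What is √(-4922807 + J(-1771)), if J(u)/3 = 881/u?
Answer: 4*I*√965006149415/1771 ≈ 2218.7*I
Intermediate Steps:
J(u) = 2643/u (J(u) = 3*(881/u) = 2643/u)
√(-4922807 + J(-1771)) = √(-4922807 + 2643/(-1771)) = √(-4922807 + 2643*(-1/1771)) = √(-4922807 - 2643/1771) = √(-8718293840/1771) = 4*I*√965006149415/1771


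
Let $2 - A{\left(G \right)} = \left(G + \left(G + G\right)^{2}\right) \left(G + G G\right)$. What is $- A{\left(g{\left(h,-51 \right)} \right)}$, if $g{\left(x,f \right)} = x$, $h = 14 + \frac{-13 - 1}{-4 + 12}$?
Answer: $\frac{3181261}{32} \approx 99414.0$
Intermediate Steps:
$h = \frac{49}{4}$ ($h = 14 - \frac{14}{8} = 14 - \frac{7}{4} = \frac{49}{4} \approx 12.25$)
$A{\left(G \right)} = 2 - \left(G + G^{2}\right) \left(G + 4 G^{2}\right)$ ($A{\left(G \right)} = 2 - \left(G + \left(G + G\right)^{2}\right) \left(G + G G\right) = 2 - \left(G + \left(2 G\right)^{2}\right) \left(G + G^{2}\right) = 2 - \left(G + 4 G^{2}\right) \left(G + G^{2}\right) = 2 - \left(G + G^{2}\right) \left(G + 4 G^{2}\right)$)
$- A{\left(g{\left(h,-51 \right)} \right)} = - (2 - \left(\frac{49}{4}\right)^{2} - 5 \left(\frac{49}{4}\right)^{3} - 4 \left(\frac{49}{4}\right)^{4}) = - (2 - \frac{2401}{16} - \frac{588245}{64} - \frac{5764801}{64}) = \left(-1\right) \left(- \frac{3181261}{32}\right) = \frac{3181261}{32}$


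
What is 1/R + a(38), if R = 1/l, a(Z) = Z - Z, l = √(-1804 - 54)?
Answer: I*√1858 ≈ 43.104*I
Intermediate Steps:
l = I*√1858 (l = √(-1858) = I*√1858 ≈ 43.104*I)
a(Z) = 0
R = -I*√1858/1858 (R = 1/(I*√1858) = -I*√1858/1858 ≈ -0.023199*I)
1/R + a(38) = 1/(-I*√1858/1858) + 0 = I*√1858 + 0 = I*√1858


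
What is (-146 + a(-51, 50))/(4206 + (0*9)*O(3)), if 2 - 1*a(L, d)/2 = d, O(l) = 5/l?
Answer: -121/2103 ≈ -0.057537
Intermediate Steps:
a(L, d) = 4 - 2*d
(-146 + a(-51, 50))/(4206 + (0*9)*O(3)) = (-146 + (4 - 2*50))/(4206 + (0*9)*(5/3)) = (-146 + (4 - 100))/(4206 + 0*(5*(⅓))) = (-146 - 96)/(4206 + 0*(5/3)) = -242/(4206 + 0) = -242/4206 = -242*1/4206 = -121/2103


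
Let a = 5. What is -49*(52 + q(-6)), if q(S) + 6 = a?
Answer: -2499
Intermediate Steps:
q(S) = -1 (q(S) = -6 + 5 = -1)
-49*(52 + q(-6)) = -49*(52 - 1) = -49*51 = -2499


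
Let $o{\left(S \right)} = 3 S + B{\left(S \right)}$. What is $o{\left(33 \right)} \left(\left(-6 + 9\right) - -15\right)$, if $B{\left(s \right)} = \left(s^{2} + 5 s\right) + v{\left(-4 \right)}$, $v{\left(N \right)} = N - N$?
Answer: $24354$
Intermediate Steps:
$v{\left(N \right)} = 0$
$B{\left(s \right)} = s^{2} + 5 s$ ($B{\left(s \right)} = \left(s^{2} + 5 s\right) + 0 = s^{2} + 5 s$)
$o{\left(S \right)} = 3 S + S \left(5 + S\right)$
$o{\left(33 \right)} \left(\left(-6 + 9\right) - -15\right) = 33 \left(8 + 33\right) \left(\left(-6 + 9\right) - -15\right) = 33 \cdot 41 \left(3 + 15\right) = 1353 \cdot 18 = 24354$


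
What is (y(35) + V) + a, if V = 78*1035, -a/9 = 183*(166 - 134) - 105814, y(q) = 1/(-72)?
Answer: 70585343/72 ≈ 9.8035e+5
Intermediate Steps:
y(q) = -1/72
a = 899622 (a = -9*(183*(166 - 134) - 105814) = -9*(183*32 - 105814) = -9*(5856 - 105814) = -9*(-99958) = 899622)
V = 80730
(y(35) + V) + a = (-1/72 + 80730) + 899622 = 5812559/72 + 899622 = 70585343/72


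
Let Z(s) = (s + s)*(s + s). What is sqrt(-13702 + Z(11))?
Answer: I*sqrt(13218) ≈ 114.97*I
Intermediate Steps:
Z(s) = 4*s**2 (Z(s) = (2*s)*(2*s) = 4*s**2)
sqrt(-13702 + Z(11)) = sqrt(-13702 + 4*11**2) = sqrt(-13702 + 4*121) = sqrt(-13702 + 484) = sqrt(-13218) = I*sqrt(13218)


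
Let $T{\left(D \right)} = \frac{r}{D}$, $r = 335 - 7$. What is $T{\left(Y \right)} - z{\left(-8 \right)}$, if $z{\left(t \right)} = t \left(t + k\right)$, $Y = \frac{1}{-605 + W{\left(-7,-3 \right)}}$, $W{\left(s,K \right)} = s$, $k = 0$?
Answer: $-200800$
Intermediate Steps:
$r = 328$ ($r = 335 - 7 = 328$)
$Y = - \frac{1}{612}$ ($Y = \frac{1}{-605 - 7} = \frac{1}{-612} = - \frac{1}{612} \approx -0.001634$)
$z{\left(t \right)} = t^{2}$ ($z{\left(t \right)} = t \left(t + 0\right) = t t = t^{2}$)
$T{\left(D \right)} = \frac{328}{D}$
$T{\left(Y \right)} - z{\left(-8 \right)} = \frac{328}{- \frac{1}{612}} - \left(-8\right)^{2} = 328 \left(-612\right) - 64 = -200736 - 64 = -200800$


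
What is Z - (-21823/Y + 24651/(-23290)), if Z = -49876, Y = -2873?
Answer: -196338166251/3936010 ≈ -49883.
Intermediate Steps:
Z - (-21823/Y + 24651/(-23290)) = -49876 - (-21823/(-2873) + 24651/(-23290)) = -49876 - (-21823*(-1/2873) + 24651*(-1/23290)) = -49876 - (21823/2873 - 24651/23290) = -49876 - 1*25731491/3936010 = -49876 - 25731491/3936010 = -196338166251/3936010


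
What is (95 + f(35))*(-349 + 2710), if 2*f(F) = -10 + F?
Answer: 507615/2 ≈ 2.5381e+5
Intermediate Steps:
f(F) = -5 + F/2 (f(F) = (-10 + F)/2 = -5 + F/2)
(95 + f(35))*(-349 + 2710) = (95 + (-5 + (½)*35))*(-349 + 2710) = (95 + (-5 + 35/2))*2361 = (95 + 25/2)*2361 = (215/2)*2361 = 507615/2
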